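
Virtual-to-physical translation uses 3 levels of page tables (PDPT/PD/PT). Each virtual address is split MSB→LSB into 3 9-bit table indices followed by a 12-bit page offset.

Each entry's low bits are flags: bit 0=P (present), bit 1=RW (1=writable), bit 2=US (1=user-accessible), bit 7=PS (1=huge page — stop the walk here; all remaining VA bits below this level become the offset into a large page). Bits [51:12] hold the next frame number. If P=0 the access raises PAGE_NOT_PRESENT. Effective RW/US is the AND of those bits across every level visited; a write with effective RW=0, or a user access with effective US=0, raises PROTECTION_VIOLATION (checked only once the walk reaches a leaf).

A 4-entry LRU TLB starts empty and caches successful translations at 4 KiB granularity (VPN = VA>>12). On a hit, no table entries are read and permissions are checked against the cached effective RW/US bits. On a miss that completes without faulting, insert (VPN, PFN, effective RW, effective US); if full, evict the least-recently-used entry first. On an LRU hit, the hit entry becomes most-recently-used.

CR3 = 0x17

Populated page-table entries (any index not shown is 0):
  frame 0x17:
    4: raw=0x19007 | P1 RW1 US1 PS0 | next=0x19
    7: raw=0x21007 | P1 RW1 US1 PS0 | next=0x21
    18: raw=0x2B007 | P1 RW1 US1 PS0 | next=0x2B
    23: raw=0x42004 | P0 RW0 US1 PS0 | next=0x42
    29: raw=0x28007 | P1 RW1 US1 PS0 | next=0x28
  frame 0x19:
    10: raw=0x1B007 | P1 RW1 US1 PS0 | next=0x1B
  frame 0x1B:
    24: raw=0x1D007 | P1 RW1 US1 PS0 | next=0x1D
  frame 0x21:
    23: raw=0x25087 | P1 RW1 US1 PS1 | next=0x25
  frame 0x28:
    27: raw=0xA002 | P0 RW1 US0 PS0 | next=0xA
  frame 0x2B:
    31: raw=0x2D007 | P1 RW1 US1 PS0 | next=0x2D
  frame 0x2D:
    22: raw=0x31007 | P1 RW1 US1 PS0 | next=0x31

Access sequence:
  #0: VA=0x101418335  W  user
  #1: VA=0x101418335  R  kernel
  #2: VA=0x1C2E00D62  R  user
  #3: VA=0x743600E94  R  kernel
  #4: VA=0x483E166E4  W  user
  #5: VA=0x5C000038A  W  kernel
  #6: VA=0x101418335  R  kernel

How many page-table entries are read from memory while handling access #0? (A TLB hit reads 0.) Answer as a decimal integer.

Walk each access:
#0 VA=0x101418335 (w,user):
  L0: frame=0x17 idx=4 entry=0x19007 [P=1 RW=1 US=1 PS=0]
  L1: frame=0x19 idx=10 entry=0x1B007 [P=1 RW=1 US=1 PS=0]
  L2: frame=0x1B idx=24 entry=0x1D007 [P=1 RW=1 US=1 PS=0]
  ✓ 0x1D335  — 3 lookups
#1 VA=0x101418335 (r,kernel):
  TLB hit vpn=0x101418 → PA=0x1D335
#2 VA=0x1C2E00D62 (r,user):
  L0: frame=0x17 idx=7 entry=0x21007 [P=1 RW=1 US=1 PS=0]
  L1: frame=0x21 idx=23 entry=0x25087 [P=1 RW=1 US=1 PS=1]
  ✓ 0x25D62 (huge @L1)  — 2 lookups
#3 VA=0x743600E94 (r,kernel):
  L0: frame=0x17 idx=29 entry=0x28007 [P=1 RW=1 US=1 PS=0]
  L1: frame=0x28 idx=27 entry=0xA002 [P=0 RW=1 US=0 PS=0]
  ✗ PAGE_NOT_PRESENT  [2 reads]
#4 VA=0x483E166E4 (w,user):
  L0: frame=0x17 idx=18 entry=0x2B007 [P=1 RW=1 US=1 PS=0]
  L1: frame=0x2B idx=31 entry=0x2D007 [P=1 RW=1 US=1 PS=0]
  L2: frame=0x2D idx=22 entry=0x31007 [P=1 RW=1 US=1 PS=0]
  ✓ 0x316E4  — 3 lookups
#5 VA=0x5C000038A (w,kernel):
  L0: frame=0x17 idx=23 entry=0x42004 [P=0 RW=0 US=1 PS=0]
  ✗ PAGE_NOT_PRESENT  [1 reads]
#6 VA=0x101418335 (r,kernel):
  TLB hit vpn=0x101418 → PA=0x1D335

Entries read for #0: 3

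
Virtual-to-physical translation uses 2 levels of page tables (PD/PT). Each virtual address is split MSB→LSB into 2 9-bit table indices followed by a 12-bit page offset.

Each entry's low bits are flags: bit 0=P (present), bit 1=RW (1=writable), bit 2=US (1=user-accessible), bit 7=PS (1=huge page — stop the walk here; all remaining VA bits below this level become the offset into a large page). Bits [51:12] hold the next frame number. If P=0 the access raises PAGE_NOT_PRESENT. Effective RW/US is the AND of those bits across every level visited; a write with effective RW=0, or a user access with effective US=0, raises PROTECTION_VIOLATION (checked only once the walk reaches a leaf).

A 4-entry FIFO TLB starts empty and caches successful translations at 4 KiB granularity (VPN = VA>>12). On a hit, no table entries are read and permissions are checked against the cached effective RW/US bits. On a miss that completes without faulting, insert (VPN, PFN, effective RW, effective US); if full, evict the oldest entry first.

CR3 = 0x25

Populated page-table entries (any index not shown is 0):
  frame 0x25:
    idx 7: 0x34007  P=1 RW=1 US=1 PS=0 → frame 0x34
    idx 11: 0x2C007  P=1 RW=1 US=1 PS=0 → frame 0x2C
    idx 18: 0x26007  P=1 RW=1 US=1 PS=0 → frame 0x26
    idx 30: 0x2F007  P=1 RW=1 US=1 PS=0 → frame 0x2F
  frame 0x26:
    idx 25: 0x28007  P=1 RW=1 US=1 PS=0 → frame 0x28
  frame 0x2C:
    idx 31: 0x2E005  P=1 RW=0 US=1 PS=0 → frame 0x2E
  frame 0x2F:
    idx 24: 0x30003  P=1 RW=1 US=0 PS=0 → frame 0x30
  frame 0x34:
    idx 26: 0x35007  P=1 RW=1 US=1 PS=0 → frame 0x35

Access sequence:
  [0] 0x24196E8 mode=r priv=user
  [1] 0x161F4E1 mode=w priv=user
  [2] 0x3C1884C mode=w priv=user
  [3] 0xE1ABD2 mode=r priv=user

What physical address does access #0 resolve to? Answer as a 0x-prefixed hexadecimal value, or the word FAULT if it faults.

Per-access translation:
#0 VA=0x24196E8 (r,user):
  lvl0: tbl 0x25, slot 18 ⇒ 0x26007 (P1/RW1/US1/PS0)
  lvl1: tbl 0x26, slot 25 ⇒ 0x28007 (P1/RW1/US1/PS0)
  → PA=0x286E8  (2 entries read)
#1 VA=0x161F4E1 (w,user):
  lvl0: tbl 0x25, slot 11 ⇒ 0x2C007 (P1/RW1/US1/PS0)
  lvl1: tbl 0x2C, slot 31 ⇒ 0x2E005 (P1/RW0/US1/PS0)
  ⇒ fault: PROTECTION_VIOLATION  — 2 lookups
#2 VA=0x3C1884C (w,user):
  lvl0: tbl 0x25, slot 30 ⇒ 0x2F007 (P1/RW1/US1/PS0)
  lvl1: tbl 0x2F, slot 24 ⇒ 0x30003 (P1/RW1/US0/PS0)
  ⇒ fault: PROTECTION_VIOLATION  — 2 lookups
#3 VA=0xE1ABD2 (r,user):
  lvl0: tbl 0x25, slot 7 ⇒ 0x34007 (P1/RW1/US1/PS0)
  lvl1: tbl 0x34, slot 26 ⇒ 0x35007 (P1/RW1/US1/PS0)
  → PA=0x35BD2  (2 entries read)

Access #0 PA: 0x286E8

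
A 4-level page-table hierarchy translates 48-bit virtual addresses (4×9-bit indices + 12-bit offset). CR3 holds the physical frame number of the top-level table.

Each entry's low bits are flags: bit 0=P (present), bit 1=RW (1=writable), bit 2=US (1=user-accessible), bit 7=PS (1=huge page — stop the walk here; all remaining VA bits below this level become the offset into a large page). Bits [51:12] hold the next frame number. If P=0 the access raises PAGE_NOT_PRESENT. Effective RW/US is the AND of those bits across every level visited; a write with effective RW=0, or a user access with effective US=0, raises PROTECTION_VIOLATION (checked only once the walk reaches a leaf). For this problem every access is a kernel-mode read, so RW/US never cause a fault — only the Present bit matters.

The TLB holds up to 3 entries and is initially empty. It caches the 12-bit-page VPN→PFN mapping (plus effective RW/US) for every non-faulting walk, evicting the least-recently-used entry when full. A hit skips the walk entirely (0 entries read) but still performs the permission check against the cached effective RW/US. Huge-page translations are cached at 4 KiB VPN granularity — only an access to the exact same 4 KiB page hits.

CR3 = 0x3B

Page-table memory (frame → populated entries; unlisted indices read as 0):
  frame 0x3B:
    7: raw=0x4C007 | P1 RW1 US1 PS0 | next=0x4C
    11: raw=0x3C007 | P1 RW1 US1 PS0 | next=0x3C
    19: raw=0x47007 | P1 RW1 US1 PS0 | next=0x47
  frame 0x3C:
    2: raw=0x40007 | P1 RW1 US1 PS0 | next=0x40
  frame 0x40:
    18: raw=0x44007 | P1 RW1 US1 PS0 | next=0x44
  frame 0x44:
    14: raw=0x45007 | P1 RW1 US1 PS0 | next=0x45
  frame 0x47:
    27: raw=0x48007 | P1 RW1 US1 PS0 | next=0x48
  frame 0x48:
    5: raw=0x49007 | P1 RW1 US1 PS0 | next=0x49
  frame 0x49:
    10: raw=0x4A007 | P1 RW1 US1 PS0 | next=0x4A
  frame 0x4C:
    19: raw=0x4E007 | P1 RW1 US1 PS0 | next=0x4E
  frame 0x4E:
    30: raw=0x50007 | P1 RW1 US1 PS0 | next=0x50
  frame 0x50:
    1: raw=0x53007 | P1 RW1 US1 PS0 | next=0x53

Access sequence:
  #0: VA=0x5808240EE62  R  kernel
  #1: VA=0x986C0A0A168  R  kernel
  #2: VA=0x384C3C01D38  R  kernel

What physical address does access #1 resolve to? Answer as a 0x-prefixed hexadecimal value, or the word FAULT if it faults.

Trace:
#0 VA=0x5808240EE62 (r,kernel):
  [0] read 0x3B idx=11: raw=0x3C007 flags P=1 W=1 U=1 S=0
  [1] read 0x3C idx=2: raw=0x40007 flags P=1 W=1 U=1 S=0
  [2] read 0x40 idx=18: raw=0x44007 flags P=1 W=1 U=1 S=0
  [3] read 0x44 idx=14: raw=0x45007 flags P=1 W=1 U=1 S=0
  → PA=0x45E62  (4 entries read)
#1 VA=0x986C0A0A168 (r,kernel):
  [0] read 0x3B idx=19: raw=0x47007 flags P=1 W=1 U=1 S=0
  [1] read 0x47 idx=27: raw=0x48007 flags P=1 W=1 U=1 S=0
  [2] read 0x48 idx=5: raw=0x49007 flags P=1 W=1 U=1 S=0
  [3] read 0x49 idx=10: raw=0x4A007 flags P=1 W=1 U=1 S=0
  → PA=0x4A168  (4 entries read)
#2 VA=0x384C3C01D38 (r,kernel):
  [0] read 0x3B idx=7: raw=0x4C007 flags P=1 W=1 U=1 S=0
  [1] read 0x4C idx=19: raw=0x4E007 flags P=1 W=1 U=1 S=0
  [2] read 0x4E idx=30: raw=0x50007 flags P=1 W=1 U=1 S=0
  [3] read 0x50 idx=1: raw=0x53007 flags P=1 W=1 U=1 S=0
  → PA=0x53D38  (4 entries read)

Access #1 PA: 0x4A168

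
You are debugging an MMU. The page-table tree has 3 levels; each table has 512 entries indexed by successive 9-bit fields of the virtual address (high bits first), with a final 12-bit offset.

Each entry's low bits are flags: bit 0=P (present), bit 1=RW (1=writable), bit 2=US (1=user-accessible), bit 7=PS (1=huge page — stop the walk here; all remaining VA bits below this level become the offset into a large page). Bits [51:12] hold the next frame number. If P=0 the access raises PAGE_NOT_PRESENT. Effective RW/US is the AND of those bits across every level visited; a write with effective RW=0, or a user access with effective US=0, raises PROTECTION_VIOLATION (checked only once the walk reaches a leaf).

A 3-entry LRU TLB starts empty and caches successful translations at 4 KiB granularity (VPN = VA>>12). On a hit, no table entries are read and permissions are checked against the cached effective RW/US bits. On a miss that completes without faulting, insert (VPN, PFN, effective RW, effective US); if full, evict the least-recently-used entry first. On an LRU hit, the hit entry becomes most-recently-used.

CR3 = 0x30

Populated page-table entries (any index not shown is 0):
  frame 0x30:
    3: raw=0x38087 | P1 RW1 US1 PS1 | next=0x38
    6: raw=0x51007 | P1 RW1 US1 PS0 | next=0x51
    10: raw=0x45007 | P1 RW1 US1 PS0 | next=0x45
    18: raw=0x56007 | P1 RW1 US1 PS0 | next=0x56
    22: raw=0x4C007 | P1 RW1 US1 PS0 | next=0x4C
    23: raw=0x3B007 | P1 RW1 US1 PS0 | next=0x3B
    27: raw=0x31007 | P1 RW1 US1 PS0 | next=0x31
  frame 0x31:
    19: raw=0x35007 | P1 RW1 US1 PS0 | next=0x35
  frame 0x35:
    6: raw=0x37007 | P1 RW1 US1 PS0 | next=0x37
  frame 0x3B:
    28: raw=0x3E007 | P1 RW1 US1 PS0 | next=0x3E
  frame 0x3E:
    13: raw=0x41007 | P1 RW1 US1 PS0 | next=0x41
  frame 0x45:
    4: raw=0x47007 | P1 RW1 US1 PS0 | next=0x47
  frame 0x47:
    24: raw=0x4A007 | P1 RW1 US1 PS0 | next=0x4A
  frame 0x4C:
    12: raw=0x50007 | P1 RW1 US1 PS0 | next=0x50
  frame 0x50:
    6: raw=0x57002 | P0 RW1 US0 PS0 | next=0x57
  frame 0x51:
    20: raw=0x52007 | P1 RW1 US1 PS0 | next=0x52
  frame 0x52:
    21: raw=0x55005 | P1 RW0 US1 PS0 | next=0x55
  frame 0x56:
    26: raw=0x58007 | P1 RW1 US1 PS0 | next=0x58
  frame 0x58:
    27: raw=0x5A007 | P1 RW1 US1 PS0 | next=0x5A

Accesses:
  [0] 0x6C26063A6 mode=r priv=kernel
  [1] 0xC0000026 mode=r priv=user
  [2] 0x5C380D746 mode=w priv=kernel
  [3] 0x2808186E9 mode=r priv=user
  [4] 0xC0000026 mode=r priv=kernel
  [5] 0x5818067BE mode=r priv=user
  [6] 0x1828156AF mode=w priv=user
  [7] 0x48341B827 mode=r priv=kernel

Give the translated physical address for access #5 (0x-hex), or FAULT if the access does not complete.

Walk each access:
#0 VA=0x6C26063A6 (r,kernel):
  L0: frame=0x30 idx=27 entry=0x31007 [P=1 RW=1 US=1 PS=0]
  L1: frame=0x31 idx=19 entry=0x35007 [P=1 RW=1 US=1 PS=0]
  L2: frame=0x35 idx=6 entry=0x37007 [P=1 RW=1 US=1 PS=0]
  ⇒ phys 0x373A6  [3 reads]
#1 VA=0xC0000026 (r,user):
  L0: frame=0x30 idx=3 entry=0x38087 [P=1 RW=1 US=1 PS=1]
  ⇒ phys 0x38026 (huge @L0)  [1 reads]
#2 VA=0x5C380D746 (w,kernel):
  L0: frame=0x30 idx=23 entry=0x3B007 [P=1 RW=1 US=1 PS=0]
  L1: frame=0x3B idx=28 entry=0x3E007 [P=1 RW=1 US=1 PS=0]
  L2: frame=0x3E idx=13 entry=0x41007 [P=1 RW=1 US=1 PS=0]
  ⇒ phys 0x41746  [3 reads]
#3 VA=0x2808186E9 (r,user):
  L0: frame=0x30 idx=10 entry=0x45007 [P=1 RW=1 US=1 PS=0]
  L1: frame=0x45 idx=4 entry=0x47007 [P=1 RW=1 US=1 PS=0]
  L2: frame=0x47 idx=24 entry=0x4A007 [P=1 RW=1 US=1 PS=0]
  ⇒ phys 0x4A6E9  [3 reads]
#4 VA=0xC0000026 (r,kernel):
  TLB hit vpn=0xC0000 → PA=0x38026
#5 VA=0x5818067BE (r,user):
  L0: frame=0x30 idx=22 entry=0x4C007 [P=1 RW=1 US=1 PS=0]
  L1: frame=0x4C idx=12 entry=0x50007 [P=1 RW=1 US=1 PS=0]
  L2: frame=0x50 idx=6 entry=0x57002 [P=0 RW=1 US=0 PS=0]
  ⇒ fault: PAGE_NOT_PRESENT  — 3 lookups
#6 VA=0x1828156AF (w,user):
  L0: frame=0x30 idx=6 entry=0x51007 [P=1 RW=1 US=1 PS=0]
  L1: frame=0x51 idx=20 entry=0x52007 [P=1 RW=1 US=1 PS=0]
  L2: frame=0x52 idx=21 entry=0x55005 [P=1 RW=0 US=1 PS=0]
  ⇒ fault: PROTECTION_VIOLATION  — 3 lookups
#7 VA=0x48341B827 (r,kernel):
  L0: frame=0x30 idx=18 entry=0x56007 [P=1 RW=1 US=1 PS=0]
  L1: frame=0x56 idx=26 entry=0x58007 [P=1 RW=1 US=1 PS=0]
  L2: frame=0x58 idx=27 entry=0x5A007 [P=1 RW=1 US=1 PS=0]
  ⇒ phys 0x5A827  [3 reads]

Access #5 PA: FAULT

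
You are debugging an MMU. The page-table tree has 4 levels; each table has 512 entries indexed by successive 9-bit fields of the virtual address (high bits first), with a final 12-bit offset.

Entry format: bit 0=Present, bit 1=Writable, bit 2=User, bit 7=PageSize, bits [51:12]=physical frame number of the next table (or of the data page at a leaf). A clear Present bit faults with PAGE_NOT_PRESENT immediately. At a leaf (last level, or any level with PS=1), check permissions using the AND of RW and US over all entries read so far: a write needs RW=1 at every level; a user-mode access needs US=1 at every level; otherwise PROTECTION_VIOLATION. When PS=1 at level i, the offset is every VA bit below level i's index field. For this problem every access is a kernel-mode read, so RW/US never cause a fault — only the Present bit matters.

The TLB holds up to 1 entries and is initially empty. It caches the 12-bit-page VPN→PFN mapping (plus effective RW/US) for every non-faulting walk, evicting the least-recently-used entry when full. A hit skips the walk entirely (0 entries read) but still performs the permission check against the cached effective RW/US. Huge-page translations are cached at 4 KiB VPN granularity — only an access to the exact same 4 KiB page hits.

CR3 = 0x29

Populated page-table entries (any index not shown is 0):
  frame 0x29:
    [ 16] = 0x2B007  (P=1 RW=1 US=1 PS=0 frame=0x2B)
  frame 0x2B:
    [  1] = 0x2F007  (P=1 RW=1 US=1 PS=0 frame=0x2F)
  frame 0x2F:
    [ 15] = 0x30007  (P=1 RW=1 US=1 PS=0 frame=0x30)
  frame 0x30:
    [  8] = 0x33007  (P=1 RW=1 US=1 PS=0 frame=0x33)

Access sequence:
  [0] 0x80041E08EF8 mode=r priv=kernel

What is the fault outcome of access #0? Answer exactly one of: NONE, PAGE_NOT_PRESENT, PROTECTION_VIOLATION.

Trace:
#0 VA=0x80041E08EF8 (r,kernel):
  L0 @0x29[16] → 0x2B007  P=1,RW=1,US=1,PS=0
  L1 @0x2B[1] → 0x2F007  P=1,RW=1,US=1,PS=0
  L2 @0x2F[15] → 0x30007  P=1,RW=1,US=1,PS=0
  L3 @0x30[8] → 0x33007  P=1,RW=1,US=1,PS=0
  → PA=0x33EF8  (4 entries read)

Access #0 fault: NONE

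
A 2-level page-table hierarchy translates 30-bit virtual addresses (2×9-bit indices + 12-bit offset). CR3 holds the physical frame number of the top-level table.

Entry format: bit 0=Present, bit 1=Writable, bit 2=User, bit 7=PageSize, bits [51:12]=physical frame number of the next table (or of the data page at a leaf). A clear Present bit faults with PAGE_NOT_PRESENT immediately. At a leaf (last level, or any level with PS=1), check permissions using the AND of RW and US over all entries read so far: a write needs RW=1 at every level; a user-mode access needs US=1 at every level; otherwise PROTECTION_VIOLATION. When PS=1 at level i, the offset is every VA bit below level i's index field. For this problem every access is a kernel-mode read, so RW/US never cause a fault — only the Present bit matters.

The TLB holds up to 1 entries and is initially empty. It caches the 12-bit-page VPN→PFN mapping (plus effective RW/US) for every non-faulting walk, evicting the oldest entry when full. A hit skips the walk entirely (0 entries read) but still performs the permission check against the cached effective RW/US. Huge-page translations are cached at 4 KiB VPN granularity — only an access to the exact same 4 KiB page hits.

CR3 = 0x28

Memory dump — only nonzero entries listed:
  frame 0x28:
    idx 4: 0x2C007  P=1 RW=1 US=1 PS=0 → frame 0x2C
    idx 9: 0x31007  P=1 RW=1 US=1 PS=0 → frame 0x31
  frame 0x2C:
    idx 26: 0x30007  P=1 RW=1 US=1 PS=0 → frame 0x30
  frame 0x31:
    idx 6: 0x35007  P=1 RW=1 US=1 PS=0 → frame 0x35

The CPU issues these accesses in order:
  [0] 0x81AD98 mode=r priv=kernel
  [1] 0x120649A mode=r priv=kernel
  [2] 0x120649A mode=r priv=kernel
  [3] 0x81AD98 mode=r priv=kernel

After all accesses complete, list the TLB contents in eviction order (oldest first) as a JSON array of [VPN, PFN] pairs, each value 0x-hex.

Walk each access:
#0 VA=0x81AD98 (r,kernel):
  L0 @0x28[4] → 0x2C007  P=1,RW=1,US=1,PS=0
  L1 @0x2C[26] → 0x30007  P=1,RW=1,US=1,PS=0
  ⇒ phys 0x30D98  [2 reads]
#1 VA=0x120649A (r,kernel):
  L0 @0x28[9] → 0x31007  P=1,RW=1,US=1,PS=0
  L1 @0x31[6] → 0x35007  P=1,RW=1,US=1,PS=0
  ⇒ phys 0x3549A  [2 reads]
#2 VA=0x120649A (r,kernel):
  TLB hit vpn=0x1206 → PA=0x3549A
#3 VA=0x81AD98 (r,kernel):
  L0 @0x28[4] → 0x2C007  P=1,RW=1,US=1,PS=0
  L1 @0x2C[26] → 0x30007  P=1,RW=1,US=1,PS=0
  ⇒ phys 0x30D98  [2 reads]

TLB: [["0x81A", "0x30"]]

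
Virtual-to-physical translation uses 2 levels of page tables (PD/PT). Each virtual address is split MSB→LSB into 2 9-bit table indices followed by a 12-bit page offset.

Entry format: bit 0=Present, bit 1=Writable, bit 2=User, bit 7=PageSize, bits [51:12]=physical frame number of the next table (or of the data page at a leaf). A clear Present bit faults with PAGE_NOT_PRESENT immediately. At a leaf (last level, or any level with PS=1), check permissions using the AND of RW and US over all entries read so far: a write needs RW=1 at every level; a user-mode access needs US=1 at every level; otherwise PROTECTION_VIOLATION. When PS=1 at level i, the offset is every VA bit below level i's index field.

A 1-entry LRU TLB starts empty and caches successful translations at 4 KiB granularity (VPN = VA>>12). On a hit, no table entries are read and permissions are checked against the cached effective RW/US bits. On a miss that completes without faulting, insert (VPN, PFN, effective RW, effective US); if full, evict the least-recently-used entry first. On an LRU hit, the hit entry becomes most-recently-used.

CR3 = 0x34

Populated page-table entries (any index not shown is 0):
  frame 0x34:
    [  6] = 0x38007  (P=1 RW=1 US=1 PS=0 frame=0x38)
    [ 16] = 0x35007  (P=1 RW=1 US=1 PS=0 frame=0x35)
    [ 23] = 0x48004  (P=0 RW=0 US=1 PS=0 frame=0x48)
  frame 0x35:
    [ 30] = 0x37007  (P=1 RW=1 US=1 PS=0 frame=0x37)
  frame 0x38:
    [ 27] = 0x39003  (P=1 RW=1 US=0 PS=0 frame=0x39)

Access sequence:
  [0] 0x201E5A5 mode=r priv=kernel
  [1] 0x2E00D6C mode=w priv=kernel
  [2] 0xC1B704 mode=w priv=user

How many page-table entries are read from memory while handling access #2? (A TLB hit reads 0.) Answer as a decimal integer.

Per-access translation:
#0 VA=0x201E5A5 (r,kernel):
  L0 @0x34[16] → 0x35007  P=1,RW=1,US=1,PS=0
  L1 @0x35[30] → 0x37007  P=1,RW=1,US=1,PS=0
  → PA=0x375A5  (2 entries read)
#1 VA=0x2E00D6C (w,kernel):
  L0 @0x34[23] → 0x48004  P=0,RW=0,US=1,PS=0
  → PAGE_NOT_PRESENT  (1 entries read)
#2 VA=0xC1B704 (w,user):
  L0 @0x34[6] → 0x38007  P=1,RW=1,US=1,PS=0
  L1 @0x38[27] → 0x39003  P=1,RW=1,US=0,PS=0
  → PROTECTION_VIOLATION  (2 entries read)

Entries read for #2: 2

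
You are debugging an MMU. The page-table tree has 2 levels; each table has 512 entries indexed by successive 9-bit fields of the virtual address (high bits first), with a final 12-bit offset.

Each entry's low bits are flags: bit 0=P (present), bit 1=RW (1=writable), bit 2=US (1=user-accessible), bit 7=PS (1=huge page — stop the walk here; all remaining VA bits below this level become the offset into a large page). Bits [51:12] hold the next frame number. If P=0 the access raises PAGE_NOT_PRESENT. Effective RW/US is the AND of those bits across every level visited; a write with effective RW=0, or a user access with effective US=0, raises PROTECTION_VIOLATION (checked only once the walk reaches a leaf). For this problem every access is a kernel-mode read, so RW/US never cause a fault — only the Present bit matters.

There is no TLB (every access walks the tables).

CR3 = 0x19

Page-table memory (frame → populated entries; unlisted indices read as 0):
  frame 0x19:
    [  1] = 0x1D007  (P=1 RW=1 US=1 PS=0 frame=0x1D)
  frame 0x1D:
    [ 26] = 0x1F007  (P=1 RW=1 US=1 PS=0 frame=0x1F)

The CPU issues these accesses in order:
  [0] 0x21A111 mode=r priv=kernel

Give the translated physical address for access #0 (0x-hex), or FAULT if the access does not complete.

Per-access translation:
#0 VA=0x21A111 (r,kernel):
  lvl0: tbl 0x19, slot 1 ⇒ 0x1D007 (P1/RW1/US1/PS0)
  lvl1: tbl 0x1D, slot 26 ⇒ 0x1F007 (P1/RW1/US1/PS0)
  ⇒ phys 0x1F111  [2 reads]

Access #0 PA: 0x1F111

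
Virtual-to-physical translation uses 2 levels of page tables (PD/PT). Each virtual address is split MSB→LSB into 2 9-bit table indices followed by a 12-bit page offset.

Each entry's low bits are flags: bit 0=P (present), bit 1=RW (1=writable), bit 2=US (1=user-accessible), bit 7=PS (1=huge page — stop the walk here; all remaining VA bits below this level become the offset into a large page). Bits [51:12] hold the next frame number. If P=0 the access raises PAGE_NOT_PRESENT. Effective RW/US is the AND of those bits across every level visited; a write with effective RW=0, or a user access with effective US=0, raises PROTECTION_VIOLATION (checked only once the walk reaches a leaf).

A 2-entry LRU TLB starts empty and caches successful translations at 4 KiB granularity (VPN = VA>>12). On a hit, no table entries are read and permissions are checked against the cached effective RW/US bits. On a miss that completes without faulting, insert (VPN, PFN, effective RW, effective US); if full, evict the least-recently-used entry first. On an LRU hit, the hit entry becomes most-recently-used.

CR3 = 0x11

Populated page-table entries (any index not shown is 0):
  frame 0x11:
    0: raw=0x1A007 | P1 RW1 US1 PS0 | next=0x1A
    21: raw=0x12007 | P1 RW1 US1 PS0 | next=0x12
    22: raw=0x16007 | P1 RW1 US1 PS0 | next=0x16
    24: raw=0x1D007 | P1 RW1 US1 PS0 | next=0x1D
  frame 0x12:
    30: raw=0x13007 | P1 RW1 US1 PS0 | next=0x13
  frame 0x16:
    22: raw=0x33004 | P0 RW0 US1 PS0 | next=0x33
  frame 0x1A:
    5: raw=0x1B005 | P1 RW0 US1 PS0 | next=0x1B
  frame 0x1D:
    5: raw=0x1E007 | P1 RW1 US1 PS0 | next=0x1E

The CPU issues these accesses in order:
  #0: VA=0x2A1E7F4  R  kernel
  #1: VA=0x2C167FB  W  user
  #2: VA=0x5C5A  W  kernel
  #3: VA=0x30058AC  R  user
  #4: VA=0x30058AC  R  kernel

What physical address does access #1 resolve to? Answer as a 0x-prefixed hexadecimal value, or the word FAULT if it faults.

Trace:
#0 VA=0x2A1E7F4 (r,kernel):
  lvl0: tbl 0x11, slot 21 ⇒ 0x12007 (P1/RW1/US1/PS0)
  lvl1: tbl 0x12, slot 30 ⇒ 0x13007 (P1/RW1/US1/PS0)
  ✓ 0x137F4  — 2 lookups
#1 VA=0x2C167FB (w,user):
  lvl0: tbl 0x11, slot 22 ⇒ 0x16007 (P1/RW1/US1/PS0)
  lvl1: tbl 0x16, slot 22 ⇒ 0x33004 (P0/RW0/US1/PS0)
  ⇒ fault: PAGE_NOT_PRESENT  — 2 lookups
#2 VA=0x5C5A (w,kernel):
  lvl0: tbl 0x11, slot 0 ⇒ 0x1A007 (P1/RW1/US1/PS0)
  lvl1: tbl 0x1A, slot 5 ⇒ 0x1B005 (P1/RW0/US1/PS0)
  ⇒ fault: PROTECTION_VIOLATION  — 2 lookups
#3 VA=0x30058AC (r,user):
  lvl0: tbl 0x11, slot 24 ⇒ 0x1D007 (P1/RW1/US1/PS0)
  lvl1: tbl 0x1D, slot 5 ⇒ 0x1E007 (P1/RW1/US1/PS0)
  ✓ 0x1E8AC  — 2 lookups
#4 VA=0x30058AC (r,kernel):
  TLB hit vpn=0x3005 → PA=0x1E8AC

Access #1 PA: FAULT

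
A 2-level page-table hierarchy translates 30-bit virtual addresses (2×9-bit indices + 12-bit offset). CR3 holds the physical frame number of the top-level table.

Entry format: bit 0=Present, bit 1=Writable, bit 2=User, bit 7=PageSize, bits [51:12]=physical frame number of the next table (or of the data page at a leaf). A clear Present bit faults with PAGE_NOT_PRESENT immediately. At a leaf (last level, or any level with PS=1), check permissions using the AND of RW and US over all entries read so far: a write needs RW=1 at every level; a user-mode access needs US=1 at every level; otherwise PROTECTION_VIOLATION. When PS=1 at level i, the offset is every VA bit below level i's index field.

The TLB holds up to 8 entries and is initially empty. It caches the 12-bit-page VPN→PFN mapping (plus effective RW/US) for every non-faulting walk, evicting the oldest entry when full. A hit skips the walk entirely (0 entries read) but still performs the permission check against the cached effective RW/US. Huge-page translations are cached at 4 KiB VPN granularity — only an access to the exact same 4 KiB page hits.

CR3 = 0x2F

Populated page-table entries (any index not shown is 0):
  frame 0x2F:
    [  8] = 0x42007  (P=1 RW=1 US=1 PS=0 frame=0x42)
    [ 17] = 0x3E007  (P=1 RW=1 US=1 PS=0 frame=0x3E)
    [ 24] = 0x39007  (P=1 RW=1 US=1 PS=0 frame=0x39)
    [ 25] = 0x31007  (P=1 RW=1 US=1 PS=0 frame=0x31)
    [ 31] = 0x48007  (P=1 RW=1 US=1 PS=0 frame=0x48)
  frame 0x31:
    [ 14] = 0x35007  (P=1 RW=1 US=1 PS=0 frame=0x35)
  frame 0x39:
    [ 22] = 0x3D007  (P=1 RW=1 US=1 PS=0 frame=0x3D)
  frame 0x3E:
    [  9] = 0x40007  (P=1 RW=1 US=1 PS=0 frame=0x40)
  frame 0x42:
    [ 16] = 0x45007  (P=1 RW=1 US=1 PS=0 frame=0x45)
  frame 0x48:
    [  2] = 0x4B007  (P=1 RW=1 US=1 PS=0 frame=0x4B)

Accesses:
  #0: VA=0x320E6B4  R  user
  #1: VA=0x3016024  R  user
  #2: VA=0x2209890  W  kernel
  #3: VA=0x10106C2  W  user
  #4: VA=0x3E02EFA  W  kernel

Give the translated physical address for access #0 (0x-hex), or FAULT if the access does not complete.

Walk each access:
#0 VA=0x320E6B4 (r,user):
  L0 @0x2F[25] → 0x31007  P=1,RW=1,US=1,PS=0
  L1 @0x31[14] → 0x35007  P=1,RW=1,US=1,PS=0
  ⇒ phys 0x356B4  [2 reads]
#1 VA=0x3016024 (r,user):
  L0 @0x2F[24] → 0x39007  P=1,RW=1,US=1,PS=0
  L1 @0x39[22] → 0x3D007  P=1,RW=1,US=1,PS=0
  ⇒ phys 0x3D024  [2 reads]
#2 VA=0x2209890 (w,kernel):
  L0 @0x2F[17] → 0x3E007  P=1,RW=1,US=1,PS=0
  L1 @0x3E[9] → 0x40007  P=1,RW=1,US=1,PS=0
  ⇒ phys 0x40890  [2 reads]
#3 VA=0x10106C2 (w,user):
  L0 @0x2F[8] → 0x42007  P=1,RW=1,US=1,PS=0
  L1 @0x42[16] → 0x45007  P=1,RW=1,US=1,PS=0
  ⇒ phys 0x456C2  [2 reads]
#4 VA=0x3E02EFA (w,kernel):
  L0 @0x2F[31] → 0x48007  P=1,RW=1,US=1,PS=0
  L1 @0x48[2] → 0x4B007  P=1,RW=1,US=1,PS=0
  ⇒ phys 0x4BEFA  [2 reads]

Access #0 PA: 0x356B4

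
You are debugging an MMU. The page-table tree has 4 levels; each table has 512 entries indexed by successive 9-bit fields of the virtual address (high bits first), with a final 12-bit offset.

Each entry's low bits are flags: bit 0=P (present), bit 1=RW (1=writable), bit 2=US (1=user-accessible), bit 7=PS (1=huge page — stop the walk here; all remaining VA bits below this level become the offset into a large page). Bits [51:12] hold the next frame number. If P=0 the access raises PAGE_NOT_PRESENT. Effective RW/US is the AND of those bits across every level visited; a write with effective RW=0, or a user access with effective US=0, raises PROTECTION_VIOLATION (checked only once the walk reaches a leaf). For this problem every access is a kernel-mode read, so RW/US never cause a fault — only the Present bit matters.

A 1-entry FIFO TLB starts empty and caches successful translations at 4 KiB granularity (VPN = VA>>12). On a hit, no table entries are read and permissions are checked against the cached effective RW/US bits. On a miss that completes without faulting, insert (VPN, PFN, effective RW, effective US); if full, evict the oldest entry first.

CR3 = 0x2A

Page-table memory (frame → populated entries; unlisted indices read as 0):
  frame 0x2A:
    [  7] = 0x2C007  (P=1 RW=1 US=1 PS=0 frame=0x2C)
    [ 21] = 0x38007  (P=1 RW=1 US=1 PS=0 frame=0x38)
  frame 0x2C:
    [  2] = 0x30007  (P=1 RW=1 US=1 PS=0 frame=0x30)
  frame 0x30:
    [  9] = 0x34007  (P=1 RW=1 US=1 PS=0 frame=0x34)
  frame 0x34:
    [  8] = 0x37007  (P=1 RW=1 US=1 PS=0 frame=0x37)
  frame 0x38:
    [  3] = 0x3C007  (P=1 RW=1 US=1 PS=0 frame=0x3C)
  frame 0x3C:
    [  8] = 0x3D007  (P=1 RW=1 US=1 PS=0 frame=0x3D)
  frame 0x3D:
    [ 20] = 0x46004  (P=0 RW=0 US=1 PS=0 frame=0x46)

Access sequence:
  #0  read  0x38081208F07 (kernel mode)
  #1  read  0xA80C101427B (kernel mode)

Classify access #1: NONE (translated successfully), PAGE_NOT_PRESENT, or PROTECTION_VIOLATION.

Per-access translation:
#0 VA=0x38081208F07 (r,kernel):
  L0 @0x2A[7] → 0x2C007  P=1,RW=1,US=1,PS=0
  L1 @0x2C[2] → 0x30007  P=1,RW=1,US=1,PS=0
  L2 @0x30[9] → 0x34007  P=1,RW=1,US=1,PS=0
  L3 @0x34[8] → 0x37007  P=1,RW=1,US=1,PS=0
  ⇒ phys 0x37F07  [4 reads]
#1 VA=0xA80C101427B (r,kernel):
  L0 @0x2A[21] → 0x38007  P=1,RW=1,US=1,PS=0
  L1 @0x38[3] → 0x3C007  P=1,RW=1,US=1,PS=0
  L2 @0x3C[8] → 0x3D007  P=1,RW=1,US=1,PS=0
  L3 @0x3D[20] → 0x46004  P=0,RW=0,US=1,PS=0
  → PAGE_NOT_PRESENT  (4 entries read)

Access #1 fault: PAGE_NOT_PRESENT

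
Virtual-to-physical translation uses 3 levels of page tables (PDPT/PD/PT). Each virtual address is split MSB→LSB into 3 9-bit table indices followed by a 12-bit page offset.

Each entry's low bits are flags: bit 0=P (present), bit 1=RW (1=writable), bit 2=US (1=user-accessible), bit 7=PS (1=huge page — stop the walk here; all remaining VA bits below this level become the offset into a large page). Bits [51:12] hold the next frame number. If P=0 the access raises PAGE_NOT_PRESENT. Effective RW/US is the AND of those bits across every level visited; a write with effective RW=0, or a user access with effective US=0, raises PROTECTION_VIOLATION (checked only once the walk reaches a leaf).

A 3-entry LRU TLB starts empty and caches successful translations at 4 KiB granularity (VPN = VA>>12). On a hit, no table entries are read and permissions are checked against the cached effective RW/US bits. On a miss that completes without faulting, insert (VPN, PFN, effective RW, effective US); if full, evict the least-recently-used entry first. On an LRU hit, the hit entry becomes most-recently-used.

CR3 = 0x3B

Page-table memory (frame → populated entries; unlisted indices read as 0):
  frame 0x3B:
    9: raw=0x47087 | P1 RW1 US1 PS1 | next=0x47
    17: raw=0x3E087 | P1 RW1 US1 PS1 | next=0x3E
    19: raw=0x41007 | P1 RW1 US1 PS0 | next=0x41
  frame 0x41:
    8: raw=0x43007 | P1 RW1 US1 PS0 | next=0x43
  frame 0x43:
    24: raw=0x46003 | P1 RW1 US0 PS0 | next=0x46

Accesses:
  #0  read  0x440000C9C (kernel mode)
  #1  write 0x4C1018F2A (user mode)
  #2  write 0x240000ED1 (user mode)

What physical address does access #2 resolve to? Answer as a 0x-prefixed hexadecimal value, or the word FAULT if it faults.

Per-access translation:
#0 VA=0x440000C9C (r,kernel):
  L0: frame=0x3B idx=17 entry=0x3E087 [P=1 RW=1 US=1 PS=1]
  ✓ 0x3EC9C (huge @L0)  — 1 lookups
#1 VA=0x4C1018F2A (w,user):
  L0: frame=0x3B idx=19 entry=0x41007 [P=1 RW=1 US=1 PS=0]
  L1: frame=0x41 idx=8 entry=0x43007 [P=1 RW=1 US=1 PS=0]
  L2: frame=0x43 idx=24 entry=0x46003 [P=1 RW=1 US=0 PS=0]
  → PROTECTION_VIOLATION  (3 entries read)
#2 VA=0x240000ED1 (w,user):
  L0: frame=0x3B idx=9 entry=0x47087 [P=1 RW=1 US=1 PS=1]
  ✓ 0x47ED1 (huge @L0)  — 1 lookups

Access #2 PA: 0x47ED1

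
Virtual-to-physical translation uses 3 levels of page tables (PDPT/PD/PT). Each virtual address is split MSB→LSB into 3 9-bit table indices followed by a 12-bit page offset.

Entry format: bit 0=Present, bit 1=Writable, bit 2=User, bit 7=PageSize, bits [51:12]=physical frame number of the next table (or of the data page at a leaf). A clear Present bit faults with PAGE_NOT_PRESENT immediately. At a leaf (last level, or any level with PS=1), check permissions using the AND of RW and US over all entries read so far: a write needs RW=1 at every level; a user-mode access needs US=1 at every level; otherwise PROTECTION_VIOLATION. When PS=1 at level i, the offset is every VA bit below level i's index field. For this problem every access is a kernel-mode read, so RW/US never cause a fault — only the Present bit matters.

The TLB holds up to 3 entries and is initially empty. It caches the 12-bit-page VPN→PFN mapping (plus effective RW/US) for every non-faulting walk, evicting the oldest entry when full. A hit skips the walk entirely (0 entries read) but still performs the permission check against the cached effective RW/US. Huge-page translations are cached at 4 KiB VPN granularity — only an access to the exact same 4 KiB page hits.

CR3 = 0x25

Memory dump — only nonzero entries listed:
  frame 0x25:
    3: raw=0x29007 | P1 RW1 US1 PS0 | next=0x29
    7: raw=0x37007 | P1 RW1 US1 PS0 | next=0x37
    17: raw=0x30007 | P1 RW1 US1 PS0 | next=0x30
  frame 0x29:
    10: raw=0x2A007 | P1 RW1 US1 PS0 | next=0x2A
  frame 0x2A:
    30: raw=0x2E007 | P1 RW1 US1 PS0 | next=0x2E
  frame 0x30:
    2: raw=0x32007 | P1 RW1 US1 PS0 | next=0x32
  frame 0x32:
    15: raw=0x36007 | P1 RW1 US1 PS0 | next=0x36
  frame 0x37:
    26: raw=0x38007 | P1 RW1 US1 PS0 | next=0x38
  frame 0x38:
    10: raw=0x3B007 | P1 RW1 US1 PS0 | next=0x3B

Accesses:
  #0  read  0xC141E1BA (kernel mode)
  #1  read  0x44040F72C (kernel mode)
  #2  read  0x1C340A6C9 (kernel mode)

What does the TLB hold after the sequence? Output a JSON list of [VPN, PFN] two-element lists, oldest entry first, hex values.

Trace:
#0 VA=0xC141E1BA (r,kernel):
  [0] read 0x25 idx=3: raw=0x29007 flags P=1 W=1 U=1 S=0
  [1] read 0x29 idx=10: raw=0x2A007 flags P=1 W=1 U=1 S=0
  [2] read 0x2A idx=30: raw=0x2E007 flags P=1 W=1 U=1 S=0
  ⇒ phys 0x2E1BA  [3 reads]
#1 VA=0x44040F72C (r,kernel):
  [0] read 0x25 idx=17: raw=0x30007 flags P=1 W=1 U=1 S=0
  [1] read 0x30 idx=2: raw=0x32007 flags P=1 W=1 U=1 S=0
  [2] read 0x32 idx=15: raw=0x36007 flags P=1 W=1 U=1 S=0
  ⇒ phys 0x3672C  [3 reads]
#2 VA=0x1C340A6C9 (r,kernel):
  [0] read 0x25 idx=7: raw=0x37007 flags P=1 W=1 U=1 S=0
  [1] read 0x37 idx=26: raw=0x38007 flags P=1 W=1 U=1 S=0
  [2] read 0x38 idx=10: raw=0x3B007 flags P=1 W=1 U=1 S=0
  ⇒ phys 0x3B6C9  [3 reads]

TLB: [["0xC141E", "0x2E"], ["0x44040F", "0x36"], ["0x1C340A", "0x3B"]]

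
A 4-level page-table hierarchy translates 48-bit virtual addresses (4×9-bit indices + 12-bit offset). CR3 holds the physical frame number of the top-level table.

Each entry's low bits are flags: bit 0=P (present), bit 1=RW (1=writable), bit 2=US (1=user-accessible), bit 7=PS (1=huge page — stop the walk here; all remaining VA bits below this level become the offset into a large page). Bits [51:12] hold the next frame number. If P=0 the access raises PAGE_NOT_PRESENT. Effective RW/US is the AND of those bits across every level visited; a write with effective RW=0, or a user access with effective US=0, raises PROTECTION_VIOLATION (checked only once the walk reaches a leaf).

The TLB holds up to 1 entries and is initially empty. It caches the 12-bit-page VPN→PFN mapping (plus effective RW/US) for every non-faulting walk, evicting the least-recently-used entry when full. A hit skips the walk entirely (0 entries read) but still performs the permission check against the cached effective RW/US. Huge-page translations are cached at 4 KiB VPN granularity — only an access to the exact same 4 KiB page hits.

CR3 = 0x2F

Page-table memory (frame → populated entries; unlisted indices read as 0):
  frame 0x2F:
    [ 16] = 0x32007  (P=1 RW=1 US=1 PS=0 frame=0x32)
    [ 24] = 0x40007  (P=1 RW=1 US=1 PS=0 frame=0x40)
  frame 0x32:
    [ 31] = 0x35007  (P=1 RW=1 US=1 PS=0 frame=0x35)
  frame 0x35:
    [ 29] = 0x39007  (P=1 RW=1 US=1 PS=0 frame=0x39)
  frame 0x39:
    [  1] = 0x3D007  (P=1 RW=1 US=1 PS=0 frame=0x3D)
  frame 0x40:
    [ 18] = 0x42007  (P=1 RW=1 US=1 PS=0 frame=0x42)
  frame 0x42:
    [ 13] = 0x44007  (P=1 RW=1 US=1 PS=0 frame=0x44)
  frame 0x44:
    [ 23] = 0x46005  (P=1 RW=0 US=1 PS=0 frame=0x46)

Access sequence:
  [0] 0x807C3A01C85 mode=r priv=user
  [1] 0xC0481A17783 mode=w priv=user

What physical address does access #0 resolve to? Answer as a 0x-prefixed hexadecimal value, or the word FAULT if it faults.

Per-access translation:
#0 VA=0x807C3A01C85 (r,user):
  [0] read 0x2F idx=16: raw=0x32007 flags P=1 W=1 U=1 S=0
  [1] read 0x32 idx=31: raw=0x35007 flags P=1 W=1 U=1 S=0
  [2] read 0x35 idx=29: raw=0x39007 flags P=1 W=1 U=1 S=0
  [3] read 0x39 idx=1: raw=0x3D007 flags P=1 W=1 U=1 S=0
  ⇒ phys 0x3DC85  [4 reads]
#1 VA=0xC0481A17783 (w,user):
  [0] read 0x2F idx=24: raw=0x40007 flags P=1 W=1 U=1 S=0
  [1] read 0x40 idx=18: raw=0x42007 flags P=1 W=1 U=1 S=0
  [2] read 0x42 idx=13: raw=0x44007 flags P=1 W=1 U=1 S=0
  [3] read 0x44 idx=23: raw=0x46005 flags P=1 W=0 U=1 S=0
  → PROTECTION_VIOLATION  (4 entries read)

Access #0 PA: 0x3DC85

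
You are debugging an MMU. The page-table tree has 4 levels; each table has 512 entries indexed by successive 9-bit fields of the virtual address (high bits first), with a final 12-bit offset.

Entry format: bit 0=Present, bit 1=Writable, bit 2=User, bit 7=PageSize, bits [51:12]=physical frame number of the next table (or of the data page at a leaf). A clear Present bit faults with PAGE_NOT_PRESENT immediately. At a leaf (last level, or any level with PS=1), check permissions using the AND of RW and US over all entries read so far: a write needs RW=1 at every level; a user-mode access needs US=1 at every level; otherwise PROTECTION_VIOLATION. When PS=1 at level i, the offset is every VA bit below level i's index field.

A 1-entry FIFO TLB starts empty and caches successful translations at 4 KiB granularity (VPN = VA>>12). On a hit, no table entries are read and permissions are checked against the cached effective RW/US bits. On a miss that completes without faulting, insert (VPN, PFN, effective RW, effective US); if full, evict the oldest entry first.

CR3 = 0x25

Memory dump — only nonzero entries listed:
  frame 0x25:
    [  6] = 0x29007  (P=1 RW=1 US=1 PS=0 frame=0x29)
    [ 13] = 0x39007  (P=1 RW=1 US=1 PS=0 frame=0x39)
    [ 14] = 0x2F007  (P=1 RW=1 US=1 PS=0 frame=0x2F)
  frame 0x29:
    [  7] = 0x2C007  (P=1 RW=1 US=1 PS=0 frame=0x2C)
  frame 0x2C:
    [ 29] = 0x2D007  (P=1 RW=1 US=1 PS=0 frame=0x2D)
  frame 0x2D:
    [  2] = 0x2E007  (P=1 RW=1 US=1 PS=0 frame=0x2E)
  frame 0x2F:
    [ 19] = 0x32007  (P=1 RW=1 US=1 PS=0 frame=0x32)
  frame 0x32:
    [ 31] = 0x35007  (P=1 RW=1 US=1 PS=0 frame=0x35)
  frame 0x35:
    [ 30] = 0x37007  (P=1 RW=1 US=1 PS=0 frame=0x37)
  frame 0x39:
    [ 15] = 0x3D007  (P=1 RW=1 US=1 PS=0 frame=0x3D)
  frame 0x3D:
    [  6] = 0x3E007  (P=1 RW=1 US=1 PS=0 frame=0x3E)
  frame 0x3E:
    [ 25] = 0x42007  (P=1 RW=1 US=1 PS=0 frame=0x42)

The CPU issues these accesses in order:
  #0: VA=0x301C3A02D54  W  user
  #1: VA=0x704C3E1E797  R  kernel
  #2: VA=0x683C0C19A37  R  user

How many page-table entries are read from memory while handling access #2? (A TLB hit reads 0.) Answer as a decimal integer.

Trace:
#0 VA=0x301C3A02D54 (w,user):
  L0: frame=0x25 idx=6 entry=0x29007 [P=1 RW=1 US=1 PS=0]
  L1: frame=0x29 idx=7 entry=0x2C007 [P=1 RW=1 US=1 PS=0]
  L2: frame=0x2C idx=29 entry=0x2D007 [P=1 RW=1 US=1 PS=0]
  L3: frame=0x2D idx=2 entry=0x2E007 [P=1 RW=1 US=1 PS=0]
  → PA=0x2ED54  (4 entries read)
#1 VA=0x704C3E1E797 (r,kernel):
  L0: frame=0x25 idx=14 entry=0x2F007 [P=1 RW=1 US=1 PS=0]
  L1: frame=0x2F idx=19 entry=0x32007 [P=1 RW=1 US=1 PS=0]
  L2: frame=0x32 idx=31 entry=0x35007 [P=1 RW=1 US=1 PS=0]
  L3: frame=0x35 idx=30 entry=0x37007 [P=1 RW=1 US=1 PS=0]
  → PA=0x37797  (4 entries read)
#2 VA=0x683C0C19A37 (r,user):
  L0: frame=0x25 idx=13 entry=0x39007 [P=1 RW=1 US=1 PS=0]
  L1: frame=0x39 idx=15 entry=0x3D007 [P=1 RW=1 US=1 PS=0]
  L2: frame=0x3D idx=6 entry=0x3E007 [P=1 RW=1 US=1 PS=0]
  L3: frame=0x3E idx=25 entry=0x42007 [P=1 RW=1 US=1 PS=0]
  → PA=0x42A37  (4 entries read)

Entries read for #2: 4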